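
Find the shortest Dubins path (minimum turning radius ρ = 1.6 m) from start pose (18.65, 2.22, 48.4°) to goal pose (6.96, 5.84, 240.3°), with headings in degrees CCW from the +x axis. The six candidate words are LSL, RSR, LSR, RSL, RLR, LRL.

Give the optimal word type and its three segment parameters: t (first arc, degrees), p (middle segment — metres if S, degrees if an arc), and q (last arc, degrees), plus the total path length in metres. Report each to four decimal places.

LSL: t = 120.6279°, p = 9.2732 m, q = 71.2721°, L = 14.6321 m

Let ψ = atan2(Δy, Δx) = atan2(3.62, -11.69) = 162.7940° be the start→goal bearing.
Normalize: d = |goal − start| / ρ = 12.237667/1.6 = 7.648542, α = (θ_start − ψ) mod 360° = 245.6060° = 4.286633 rad, β = (θ_goal − ψ) mod 360° = 77.5060° = 1.352735 rad.
Common terms: sin α = -0.910727, cos α = -0.413009, sin β = 0.976319, cos β = 0.216337, cos(α−β) = -0.978509, d² = 58.500195. Work in radians in the unit-radius frame; every candidate has L = ρ·(t + p + q).
LSL: p² = 2 + d² − 2cos(α−β) + 2d(sin α − sin β) = 33.590919; p = √p² = 5.795767; φ = atan2(cos β − cos α, d + sin α − sin β) = 0.108802 rad; t = (φ − α) mod 2π = 2.105354 rad, q = (β − φ) mod 2π = 1.243933 rad → L = 1.6·(2.105354 + 5.795767 + 1.243933) = 1.6·9.145054 = 14.632087 m
RSR: p² = 2 + d² − 2cos(α−β) + 2d(sin β − sin α) = 91.323507; p = √p² = 9.556333; φ = atan2(cos α − cos β, d − sin α + sin β) = -0.065904 rad; t = (α − φ) mod 2π = 4.352537 rad, q = (φ − β) mod 2π = 4.864546 rad → L = 1.6·(4.352537 + 9.556333 + 4.864546) = 1.6·18.773417 = 30.037467 m
LSR: p² = d² − 2 + 2cos(α−β) + 2d(sin α + sin β) = 55.546540; p = √p² = 7.452955; φ = atan2(−cos α − cos β, d + sin α + sin β) − atan2(−2, p) = 0.287663 rad; t = (φ − α) mod 2π = 2.284215 rad, q = (φ − β) mod 2π = 5.218113 rad → L = 1.6·(2.284215 + 7.452955 + 5.218113) = 1.6·14.955283 = 23.928453 m
RSL: p² = d² − 2 + 2cos(α−β) − 2d(sin α + sin β) = 53.539815; p = √p² = 7.317091; φ = atan2(cos α + cos β, d − sin α − sin β) − atan2(2, p) = -0.292746 rad; t = (α − φ) mod 2π = 4.579379 rad, q = (β − φ) mod 2π = 1.645480 rad → L = 1.6·(4.579379 + 7.317091 + 1.645480) = 1.6·13.541950 = 21.667120 m
RLR: c = (6 − d² + 2cos(α−β) + 2d(sin α − sin β))/8 = -10.415438, |c| > 1 → infeasible
LRL: c = (6 − d² + 2cos(α−β) − 2d(sin α − sin β))/8 = -3.198865, |c| > 1 → infeasible
Shortest: LSL with L = 14.632087 m ≈ 14.6321 m
Convert LSL to answer units (arcs ×180/π): t = 2.105354·180/π = 120.6279°, p = ρ·p = 1.6·5.795767 = 9.2732 m, q = 1.243933·180/π = 71.2721°, L = 14.6321 m.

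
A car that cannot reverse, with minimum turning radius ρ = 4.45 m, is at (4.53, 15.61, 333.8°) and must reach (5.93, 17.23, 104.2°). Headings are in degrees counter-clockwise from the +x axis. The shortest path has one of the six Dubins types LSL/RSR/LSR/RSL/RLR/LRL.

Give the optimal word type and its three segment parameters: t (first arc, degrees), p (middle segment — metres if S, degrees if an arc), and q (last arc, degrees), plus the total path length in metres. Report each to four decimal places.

LRL: t = 41.9356°, p = 320.7137°, q = 49.1781°, L = 31.9855 m

Let ψ = atan2(Δy, Δx) = atan2(1.62, 1.40) = 49.1665° be the start→goal bearing.
Normalize: d = |goal − start| / ρ = 2.141121/4.45 = 0.481151, α = (θ_start − ψ) mod 360° = 284.6335° = 4.967792 rad, β = (θ_goal − ψ) mod 360° = 55.0335° = 0.960516 rad.
Common terms: sin α = -0.967562, cos α = 0.252635, sin β = 0.819487, cos β = 0.573097, cos(α−β) = -0.648120, d² = 0.231506. Work in radians in the unit-radius frame; every candidate has L = ρ·(t + p + q).
LSL: p² = 2 + d² − 2cos(α−β) + 2d(sin α − sin β) = 1.808066; p = √p² = 1.344643; φ = atan2(cos β − cos α, d + sin α − sin β) = 2.900952 rad; t = (φ − α) mod 2π = 4.216345 rad, q = (β − φ) mod 2π = 4.342749 rad → L = 4.45·(4.216345 + 1.344643 + 4.342749) = 4.45·9.903738 = 44.071634 m
RSR: p² = 2 + d² − 2cos(α−β) + 2d(sin β − sin α) = 5.247426; p = √p² = 2.290726; φ = atan2(cos α − cos β, d − sin α + sin β) = -0.140356 rad; t = (α − φ) mod 2π = 5.108148 rad, q = (φ − β) mod 2π = 5.182314 rad → L = 4.45·(5.108148 + 2.290726 + 5.182314) = 4.45·12.581187 = 55.986284 m
LSR: p² = d² − 2 + 2cos(α−β) + 2d(sin α + sin β) = -3.207226 < 0 → infeasible
RSL: p² = d² − 2 + 2cos(α−β) − 2d(sin α + sin β) = -2.922241 < 0 → infeasible
RLR: c = (6 − d² + 2cos(α−β) + 2d(sin α − sin β))/8 = 0.344072; p = 2π − arccos c = 5.063639 rad; φ = atan2(cos α − cos β, d − sin α + sin β) = -0.140356 rad; t = (α − φ + p/2) mod 2π = 1.356782 rad, q = (α − β − t + p) mod 2π = 1.430948 rad → L = 4.45·(1.356782 + 5.063639 + 1.430948) = 4.45·7.851369 = 34.938590 m
LRL: c = (6 − d² + 2cos(α−β) − 2d(sin α − sin β))/8 = 0.773992; p = 2π − arccos c = 5.597510 rad; φ = atan2(cos β − cos α, d + sin α − sin β) = 2.900952 rad; t = (φ − α + p/2) mod 2π = 0.731915 rad, q = (β − α − t + p) mod 2π = 0.858319 rad → L = 4.45·(0.731915 + 5.597510 + 0.858319) = 4.45·7.187745 = 31.985463 m
Shortest: LRL with L = 31.985463 m ≈ 31.9855 m
Convert LRL to answer units (arcs ×180/π): t = 0.731915·180/π = 41.9356°, p = 5.597510·180/π = 320.7137°, q = 0.858319·180/π = 49.1781°, L = 31.9855 m.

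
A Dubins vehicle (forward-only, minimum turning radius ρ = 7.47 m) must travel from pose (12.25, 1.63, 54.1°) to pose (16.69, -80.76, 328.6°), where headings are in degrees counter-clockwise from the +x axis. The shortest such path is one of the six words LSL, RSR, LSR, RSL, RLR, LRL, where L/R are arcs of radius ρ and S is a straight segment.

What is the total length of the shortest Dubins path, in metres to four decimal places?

Let ψ = atan2(Δy, Δx) = atan2(-82.39, 4.44) = -86.9153° be the start→goal bearing.
Normalize: d = |goal − start| / ρ = 82.509549/7.47 = 11.045455, α = (θ_start − ψ) mod 360° = 141.0153° = 2.461181 rad, β = (θ_goal − ψ) mod 360° = 55.5153° = 0.968925 rad.
Common terms: sin α = 0.629113, cos α = -0.777314, sin β = 0.824278, cos β = 0.566186, cos(α−β) = 0.078459, d² = 122.002077. Work in radians in the unit-radius frame; every candidate has L = ρ·(t + p + q).
LSL: p² = 2 + d² − 2cos(α−β) + 2d(sin α − sin β) = 119.533790; p = √p² = 10.933151; φ = atan2(cos β − cos α, d + sin α − sin β) = 0.123195 rad; t = (φ − α) mod 2π = 3.945198 rad, q = (β − φ) mod 2π = 0.845730 rad → L = 7.47·(3.945198 + 10.933151 + 0.845730) = 7.47·15.724080 = 117.458876 m
RSR: p² = 2 + d² − 2cos(α−β) + 2d(sin β − sin α) = 128.156528; p = √p² = 11.320624; φ = atan2(cos α − cos β, d − sin α + sin β) = -0.118958 rad; t = (α − φ) mod 2π = 2.580139 rad, q = (φ − β) mod 2π = 5.195303 rad → L = 7.47·(2.580139 + 11.320624 + 5.195303) = 7.47·19.096066 = 142.647612 m
LSR: p² = d² − 2 + 2cos(α−β) + 2d(sin α + sin β) = 152.265708; p = √p² = 12.339599; φ = atan2(−cos α − cos β, d + sin α + sin β) − atan2(−2, p) = 0.177573 rad; t = (φ − α) mod 2π = 3.999577 rad, q = (φ − β) mod 2π = 5.491833 rad → L = 7.47·(3.999577 + 12.339599 + 5.491833) = 7.47·21.831009 = 163.077635 m
RSL: p² = d² − 2 + 2cos(α−β) − 2d(sin α + sin β) = 88.052283; p = √p² = 9.383618; φ = atan2(cos α + cos β, d − sin α − sin β) − atan2(2, p) = -0.232002 rad; t = (α − φ) mod 2π = 2.693184 rad, q = (β − φ) mod 2π = 1.200927 rad → L = 7.47·(2.693184 + 9.383618 + 1.200927) = 7.47·13.277729 = 99.184635 m
RLR: c = (6 − d² + 2cos(α−β) + 2d(sin α − sin β))/8 = -15.019566, |c| > 1 → infeasible
LRL: c = (6 − d² + 2cos(α−β) − 2d(sin α − sin β))/8 = -13.941724, |c| > 1 → infeasible
Shortest: RSL with L = 99.184635 m ≈ 99.1846 m

99.1846 m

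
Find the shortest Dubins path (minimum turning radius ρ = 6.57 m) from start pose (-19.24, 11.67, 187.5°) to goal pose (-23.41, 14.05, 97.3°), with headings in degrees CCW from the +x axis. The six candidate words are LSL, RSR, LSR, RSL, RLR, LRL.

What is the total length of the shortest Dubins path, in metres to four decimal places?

47.0008 m

Let ψ = atan2(Δy, Δx) = atan2(2.38, -4.17) = 150.2847° be the start→goal bearing.
Normalize: d = |goal − start| / ρ = 4.801385/6.57 = 0.730804, α = (θ_start − ψ) mod 360° = 37.2153° = 0.649529 rad, β = (θ_goal − ψ) mod 360° = 307.0153° = 5.358427 rad.
Common terms: sin α = 0.604811, cos α = 0.796369, sin β = -0.798475, cos β = 0.602028, cos(α−β) = -0.003491, d² = 0.534075. Work in radians in the unit-radius frame; every candidate has L = ρ·(t + p + q).
LSL: p² = 2 + d² − 2cos(α−β) + 2d(sin α − sin β) = 4.592112; p = √p² = 2.142921; φ = atan2(cos β − cos α, d + sin α − sin β) = -0.090814 rad; t = (φ − α) mod 2π = 5.542842 rad, q = (β − φ) mod 2π = 5.449242 rad → L = 6.57·(5.542842 + 2.142921 + 5.449242) = 6.57·13.135005 = 86.296984 m
RSR: p² = 2 + d² − 2cos(α−β) + 2d(sin β − sin α) = 0.490000; p = √p² = 0.700000; φ = atan2(cos α − cos β, d − sin α + sin β) = 2.860267 rad; t = (α − φ) mod 2π = 4.072447 rad, q = (φ − β) mod 2π = 3.785025 rad → L = 6.57·(4.072447 + 0.700000 + 3.785025) = 6.57·8.557473 = 56.222595 m
LSR: p² = d² − 2 + 2cos(α−β) + 2d(sin α + sin β) = -1.755966 < 0 → infeasible
RSL: p² = d² − 2 + 2cos(α−β) − 2d(sin α + sin β) = -1.189846 < 0 → infeasible
RLR: c = (6 − d² + 2cos(α−β) + 2d(sin α − sin β))/8 = 0.938750; p = 2π − arccos c = 5.931374 rad; φ = atan2(cos α − cos β, d − sin α + sin β) = 2.860267 rad; t = (α − φ + p/2) mod 2π = 0.754949 rad, q = (α − β − t + p) mod 2π = 0.467526 rad → L = 6.57·(0.754949 + 5.931374 + 0.467526) = 6.57·7.153849 = 47.000787 m
LRL: c = (6 − d² + 2cos(α−β) − 2d(sin α − sin β))/8 = 0.425986; p = 2π − arccos c = 5.152440 rad; φ = atan2(cos β − cos α, d + sin α − sin β) = -0.090814 rad; t = (φ − α + p/2) mod 2π = 1.835877 rad, q = (β − α − t + p) mod 2π = 1.742277 rad → L = 6.57·(1.835877 + 5.152440 + 1.742277) = 6.57·8.730594 = 57.360001 m
Shortest: RLR with L = 47.000787 m ≈ 47.0008 m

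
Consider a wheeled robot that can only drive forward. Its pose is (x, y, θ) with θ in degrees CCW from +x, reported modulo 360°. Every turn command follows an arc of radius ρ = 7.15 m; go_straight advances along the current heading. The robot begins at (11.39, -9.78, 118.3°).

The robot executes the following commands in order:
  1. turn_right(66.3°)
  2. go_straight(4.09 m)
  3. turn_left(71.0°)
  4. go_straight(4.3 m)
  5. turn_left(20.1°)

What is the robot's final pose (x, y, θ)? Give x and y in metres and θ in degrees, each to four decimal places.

set_pose: (x, y, θ) = (11.3900, -9.7800, 118.3000°), ρ = 7.15
turn_right(66.3°): centre at ρ to the right, rotate −66.3° → (12.0511, -1.9883, 52.0000°)
go_straight(4.09): x += 4.09·cos θ, y += 4.09·sin θ → (14.5692, 1.2347, 52.0000°)
turn_left(71.0°): centre at ρ to the left, rotate +71.0° → (14.9314, 9.5308, 123.0000°)
go_straight(4.3): x += 4.3·cos θ, y += 4.3·sin θ → (12.5895, 13.1371, 123.0000°)
turn_left(20.1°): centre at ρ to the left, rotate +20.1° → (10.8860, 14.9607, 143.1000°)

(10.8860, 14.9607, 143.1000°)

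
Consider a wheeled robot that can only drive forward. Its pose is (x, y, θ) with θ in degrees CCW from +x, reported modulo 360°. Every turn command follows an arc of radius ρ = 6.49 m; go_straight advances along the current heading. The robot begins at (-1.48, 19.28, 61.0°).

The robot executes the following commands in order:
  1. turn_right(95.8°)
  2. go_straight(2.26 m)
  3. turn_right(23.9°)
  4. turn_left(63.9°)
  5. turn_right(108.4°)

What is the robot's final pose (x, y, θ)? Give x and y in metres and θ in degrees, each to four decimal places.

(24.6379, 7.1786, 256.8000°)

set_pose: (x, y, θ) = (-1.4800, 19.2800, 61.0000°), ρ = 6.49
turn_right(95.8°): centre at ρ to the right, rotate −95.8° → (7.9002, 21.4628, -34.8000° ≡ 325.2000°)
go_straight(2.26): x += 2.26·cos θ, y += 2.26·sin θ → (9.7560, 20.1730, 325.2000°)
turn_right(23.9°): centre at ρ to the right, rotate −23.9° → (11.5975, 18.2155, 301.3000°)
turn_left(63.9°): centre at ρ to the left, rotate +63.9° → (17.7312, 15.1238, 365.2000° ≡ 5.2000°)
turn_right(108.4°): centre at ρ to the right, rotate −108.4° → (24.6379, 7.1786, -103.2000° ≡ 256.8000°)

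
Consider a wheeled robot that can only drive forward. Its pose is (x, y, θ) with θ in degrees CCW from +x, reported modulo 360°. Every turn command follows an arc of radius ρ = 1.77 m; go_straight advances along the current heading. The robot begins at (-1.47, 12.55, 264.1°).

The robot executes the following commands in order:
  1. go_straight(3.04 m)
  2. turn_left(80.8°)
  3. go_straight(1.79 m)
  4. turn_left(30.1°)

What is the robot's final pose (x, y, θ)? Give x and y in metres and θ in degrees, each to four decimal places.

(2.1644, 7.1682, 15.0000°)

set_pose: (x, y, θ) = (-1.4700, 12.5500, 264.1000°), ρ = 1.77
go_straight(3.04): x += 3.04·cos θ, y += 3.04·sin θ → (-1.7825, 9.5261, 264.1000°)
turn_left(80.8°): centre at ρ to the left, rotate +80.8° → (-0.4830, 7.6353, 344.9000°)
go_straight(1.79): x += 1.79·cos θ, y += 1.79·sin θ → (1.2452, 7.1690, 344.9000°)
turn_left(30.1°): centre at ρ to the left, rotate +30.1° → (2.1644, 7.1682, 375.0000° ≡ 15.0000°)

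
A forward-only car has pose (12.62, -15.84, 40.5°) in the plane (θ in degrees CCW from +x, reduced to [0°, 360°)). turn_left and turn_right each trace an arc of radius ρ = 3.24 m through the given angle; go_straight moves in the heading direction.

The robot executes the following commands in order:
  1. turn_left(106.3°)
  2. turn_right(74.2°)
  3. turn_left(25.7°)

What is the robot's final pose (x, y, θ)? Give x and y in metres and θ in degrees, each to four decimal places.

set_pose: (x, y, θ) = (12.6200, -15.8400, 40.5000°), ρ = 3.24
turn_left(106.3°): centre at ρ to the left, rotate +106.3° → (12.2899, -10.6652, 146.8000°)
turn_right(74.2°): centre at ρ to the right, rotate −74.2° → (10.9723, -6.9852, 72.6000°)
turn_left(25.7°): centre at ρ to the left, rotate +25.7° → (11.0866, -5.5486, 98.3000°)

(11.0866, -5.5486, 98.3000°)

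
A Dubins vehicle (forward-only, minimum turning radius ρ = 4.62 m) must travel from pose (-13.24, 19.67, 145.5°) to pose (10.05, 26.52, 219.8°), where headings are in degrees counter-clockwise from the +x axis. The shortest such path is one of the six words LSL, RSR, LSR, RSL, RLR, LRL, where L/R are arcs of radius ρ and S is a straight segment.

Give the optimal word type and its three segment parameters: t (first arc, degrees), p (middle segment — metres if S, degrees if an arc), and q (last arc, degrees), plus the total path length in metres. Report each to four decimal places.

RSR: t = 125.0900°, p = 18.9026 m, q = 160.6100°, L = 41.9398 m

Let ψ = atan2(Δy, Δx) = atan2(6.85, 23.29) = 16.3895° be the start→goal bearing.
Normalize: d = |goal − start| / ρ = 24.276462/4.62 = 5.254645, α = (θ_start − ψ) mod 360° = 129.1105° = 2.253403 rad, β = (θ_goal − ψ) mod 360° = 203.4105° = 3.550182 rad.
Common terms: sin α = 0.775931, cos α = -0.630817, sin β = -0.397315, cos β = -0.917682, cos(α−β) = 0.270600, d² = 27.611299. Work in radians in the unit-radius frame; every candidate has L = ρ·(t + p + q).
LSL: p² = 2 + d² − 2cos(α−β) + 2d(sin α − sin β) = 41.400088; p = √p² = 6.434290; φ = atan2(cos β − cos α, d + sin α − sin β) = -0.044599 rad; t = (φ − α) mod 2π = 3.985184 rad, q = (β − φ) mod 2π = 3.594781 rad → L = 4.62·(3.985184 + 6.434290 + 3.594781) = 4.62·14.014255 = 64.745858 m
RSR: p² = 2 + d² − 2cos(α−β) + 2d(sin β − sin α) = 16.740107; p = √p² = 4.091468; φ = atan2(cos α − cos β, d − sin α + sin β) = 0.070170 rad; t = (α − φ) mod 2π = 2.183232 rad, q = (φ − β) mod 2π = 2.803174 rad → L = 4.62·(2.183232 + 4.091468 + 2.803174) = 4.62·9.077873 = 41.939774 m
LSR: p² = d² − 2 + 2cos(α−β) + 2d(sin α + sin β) = 30.131483; p = √p² = 5.489215; φ = atan2(−cos α − cos β, d + sin α + sin β) − atan2(−2, p) = 0.617661 rad; t = (φ − α) mod 2π = 4.647444 rad, q = (φ − β) mod 2π = 3.350664 rad → L = 4.62·(4.647444 + 5.489215 + 3.350664) = 4.62·13.487323 = 62.311434 m
RSL: p² = d² − 2 + 2cos(α−β) − 2d(sin α + sin β) = 22.173515; p = √p² = 4.708876; φ = atan2(cos α + cos β, d − sin α − sin β) − atan2(2, p) = -0.709142 rad; t = (α − φ) mod 2π = 2.962545 rad, q = (β − φ) mod 2π = 4.259325 rad → L = 4.62·(2.962545 + 4.708876 + 4.259325) = 4.62·11.930746 = 55.120046 m
RLR: c = (6 − d² + 2cos(α−β) + 2d(sin α − sin β))/8 = -1.092513, |c| > 1 → infeasible
LRL: c = (6 − d² + 2cos(α−β) − 2d(sin α − sin β))/8 = -4.175011, |c| > 1 → infeasible
Shortest: RSR with L = 41.939774 m ≈ 41.9398 m
Convert RSR to answer units (arcs ×180/π): t = 2.183232·180/π = 125.0900°, p = ρ·p = 4.62·4.091468 = 18.9026 m, q = 2.803174·180/π = 160.6100°, L = 41.9398 m.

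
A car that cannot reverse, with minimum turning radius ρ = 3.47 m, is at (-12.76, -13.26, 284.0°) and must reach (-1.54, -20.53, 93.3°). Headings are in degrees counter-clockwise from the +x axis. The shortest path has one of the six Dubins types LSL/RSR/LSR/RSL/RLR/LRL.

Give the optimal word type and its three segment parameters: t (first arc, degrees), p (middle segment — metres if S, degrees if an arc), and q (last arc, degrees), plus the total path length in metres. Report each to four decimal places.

Let ψ = atan2(Δy, Δx) = atan2(-7.27, 11.22) = -32.9412° be the start→goal bearing.
Normalize: d = |goal − start| / ρ = 13.369417/3.47 = 3.852858, α = (θ_start − ψ) mod 360° = 316.9412° = 5.531668 rad, β = (θ_goal − ψ) mod 360° = 126.2412° = 2.203325 rad.
Common terms: sin α = -0.682748, cos α = 0.730654, sin β = 0.806535, cos β = -0.591186, cos(α−β) = -0.982613, d² = 14.844513. Work in radians in the unit-radius frame; every candidate has L = ρ·(t + p + q).
LSL: p² = 2 + d² − 2cos(α−β) + 2d(sin α − sin β) = 7.333744; p = √p² = 2.708089; φ = atan2(cos β − cos α, d + sin α − sin β) = -0.509921 rad; t = (φ − α) mod 2π = 0.241597 rad, q = (β − φ) mod 2π = 2.713246 rad → L = 3.47·(0.241597 + 2.708089 + 2.713246) = 3.47·5.662931 = 19.650371 m
RSR: p² = 2 + d² − 2cos(α−β) + 2d(sin β − sin α) = 30.285733; p = √p² = 5.503248; φ = atan2(cos α − cos β, d − sin α + sin β) = 0.242564 rad; t = (α − φ) mod 2π = 5.289104 rad, q = (φ − β) mod 2π = 4.322425 rad → L = 3.47·(5.289104 + 5.503248 + 4.322425) = 3.47·15.114776 = 52.448272 m
LSR: p² = d² − 2 + 2cos(α−β) + 2d(sin α + sin β) = 11.833154; p = √p² = 3.439935; φ = atan2(−cos α − cos β, d + sin α + sin β) − atan2(−2, p) = 0.491578 rad; t = (φ − α) mod 2π = 1.243096 rad, q = (φ − β) mod 2π = 4.571438 rad → L = 3.47·(1.243096 + 3.439935 + 4.571438) = 3.47·9.254469 = 32.113008 m
RSL: p² = d² − 2 + 2cos(α−β) − 2d(sin α + sin β) = 9.925421; p = √p² = 3.150464; φ = atan2(cos α + cos β, d − sin α − sin β) − atan2(2, p) = -0.528252 rad; t = (α − φ) mod 2π = 6.059920 rad, q = (β − φ) mod 2π = 2.731577 rad → L = 3.47·(6.059920 + 3.150464 + 2.731577) = 3.47·11.941961 = 41.438604 m
RLR: c = (6 − d² + 2cos(α−β) + 2d(sin α − sin β))/8 = -2.785717, |c| > 1 → infeasible
LRL: c = (6 − d² + 2cos(α−β) − 2d(sin α − sin β))/8 = 0.083282; p = 2π − arccos c = 4.795768 rad; φ = atan2(cos β − cos α, d + sin α − sin β) = -0.509921 rad; t = (φ − α + p/2) mod 2π = 2.639481 rad, q = (β − α − t + p) mod 2π = 5.111129 rad → L = 3.47·(2.639481 + 4.795768 + 5.111129) = 3.47·12.546377 = 43.535930 m
Shortest: LSL with L = 19.650371 m ≈ 19.6504 m
Convert LSL to answer units (arcs ×180/π): t = 0.241597·180/π = 13.8425°, p = ρ·p = 3.47·2.708089 = 9.3971 m, q = 2.713246·180/π = 155.4575°, L = 19.6504 m.

LSL: t = 13.8425°, p = 9.3971 m, q = 155.4575°, L = 19.6504 m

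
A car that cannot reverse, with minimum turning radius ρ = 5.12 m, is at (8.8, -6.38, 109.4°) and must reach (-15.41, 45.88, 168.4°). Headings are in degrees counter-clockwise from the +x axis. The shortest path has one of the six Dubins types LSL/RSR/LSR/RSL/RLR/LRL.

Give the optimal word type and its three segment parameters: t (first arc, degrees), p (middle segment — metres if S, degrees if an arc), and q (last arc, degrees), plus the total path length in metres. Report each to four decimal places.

LSL: t = 3.2362°, p = 53.0303 m, q = 55.7638°, L = 58.3026 m

Let ψ = atan2(Δy, Δx) = atan2(52.26, -24.21) = 114.8564° be the start→goal bearing.
Normalize: d = |goal − start| / ρ = 57.595414/5.12 = 11.249104, α = (θ_start − ψ) mod 360° = 354.5436° = 6.187953 rad, β = (θ_goal − ψ) mod 360° = 53.5436° = 0.934512 rad.
Common terms: sin α = -0.095089, cos α = 0.995469, sin β = 0.804309, cos β = 0.594211, cos(α−β) = 0.515038, d² = 126.542347. Work in radians in the unit-radius frame; every candidate has L = ρ·(t + p + q).
LSL: p² = 2 + d² − 2cos(α−β) + 2d(sin α − sin β) = 107.277433; p = √p² = 10.357482; φ = atan2(cos β − cos α, d + sin α − sin β) = -0.038751 rad; t = (φ − α) mod 2π = 0.056482 rad, q = (β − φ) mod 2π = 0.973262 rad → L = 5.12·(0.056482 + 10.357482 + 0.973262) = 5.12·11.387226 = 58.302598 m
RSR: p² = 2 + d² − 2cos(α−β) + 2d(sin β − sin α) = 147.747109; p = √p² = 12.155127; φ = atan2(cos α − cos β, d − sin α + sin β) = 0.033017 rad; t = (α − φ) mod 2π = 6.154935 rad, q = (φ − β) mod 2π = 5.381691 rad → L = 5.12·(6.154935 + 12.155127 + 5.381691) = 5.12·23.691753 = 121.301776 m
LSR: p² = d² − 2 + 2cos(α−β) + 2d(sin α + sin β) = 141.528605; p = √p² = 11.896580; φ = atan2(−cos α − cos β, d + sin α + sin β) − atan2(−2, p) = 0.034398 rad; t = (φ − α) mod 2π = 0.129631 rad, q = (φ − β) mod 2π = 5.383072 rad → L = 5.12·(0.129631 + 11.896580 + 5.383072) = 5.12·17.409282 = 89.135523 m
RSL: p² = d² − 2 + 2cos(α−β) − 2d(sin α + sin β) = 109.616241; p = √p² = 10.469778; φ = atan2(cos α + cos β, d − sin α − sin β) − atan2(2, p) = -0.039055 rad; t = (α − φ) mod 2π = 6.227008 rad, q = (β − φ) mod 2π = 0.973567 rad → L = 5.12·(6.227008 + 10.469778 + 0.973567) = 5.12·17.670352 = 90.472202 m
RLR: c = (6 − d² + 2cos(α−β) + 2d(sin α − sin β))/8 = -17.468389, |c| > 1 → infeasible
LRL: c = (6 − d² + 2cos(α−β) − 2d(sin α − sin β))/8 = -12.409679, |c| > 1 → infeasible
Shortest: LSL with L = 58.302598 m ≈ 58.3026 m
Convert LSL to answer units (arcs ×180/π): t = 0.056482·180/π = 3.2362°, p = ρ·p = 5.12·10.357482 = 53.0303 m, q = 0.973262·180/π = 55.7638°, L = 58.3026 m.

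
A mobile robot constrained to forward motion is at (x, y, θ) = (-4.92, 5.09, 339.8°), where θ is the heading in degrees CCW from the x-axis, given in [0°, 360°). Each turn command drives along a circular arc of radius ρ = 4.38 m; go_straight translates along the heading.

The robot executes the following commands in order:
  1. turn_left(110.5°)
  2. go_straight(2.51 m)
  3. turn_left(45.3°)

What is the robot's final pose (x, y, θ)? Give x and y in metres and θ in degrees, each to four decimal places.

set_pose: (x, y, θ) = (-4.9200, 5.0900, 339.8000°), ρ = 4.38
turn_left(110.5°): centre at ρ to the left, rotate +110.5° → (0.9723, 9.2235, 450.3000° ≡ 90.3000°)
go_straight(2.51): x += 2.51·cos θ, y += 2.51·sin θ → (0.9592, 11.7335, 90.3000°)
turn_left(45.3°): centre at ρ to the left, rotate +45.3° → (-0.3562, 14.8400, 135.6000°)

(-0.3562, 14.8400, 135.6000°)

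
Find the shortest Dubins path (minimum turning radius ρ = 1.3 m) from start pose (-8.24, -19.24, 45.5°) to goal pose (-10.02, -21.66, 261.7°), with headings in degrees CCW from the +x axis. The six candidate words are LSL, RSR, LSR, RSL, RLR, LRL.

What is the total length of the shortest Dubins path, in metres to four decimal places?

Let ψ = atan2(Δy, Δx) = atan2(-2.42, -1.78) = -126.3359° be the start→goal bearing.
Normalize: d = |goal − start| / ρ = 3.004130/1.3 = 2.310870, α = (θ_start − ψ) mod 360° = 171.8359° = 2.999102 rad, β = (θ_goal − ψ) mod 360° = 28.0359° = 0.489318 rad.
Common terms: sin α = 0.142009, cos α = -0.989865, sin β = 0.470024, cos β = 0.882654, cos(α−β) = -0.806960, d² = 5.340118. Work in radians in the unit-radius frame; every candidate has L = ρ·(t + p + q).
LSL: p² = 2 + d² − 2cos(α−β) + 2d(sin α − sin β) = 7.438040; p = √p² = 2.727277; φ = atan2(cos β − cos α, d + sin α − sin β) = 0.756787 rad; t = (φ − α) mod 2π = 4.040871 rad, q = (β − φ) mod 2π = 6.015716 rad → L = 1.3·(4.040871 + 2.727277 + 6.015716) = 1.3·12.783864 = 16.619023 m
RSR: p² = 2 + d² − 2cos(α−β) + 2d(sin β − sin α) = 10.470038; p = √p² = 3.235744; φ = atan2(cos α − cos β, d − sin α + sin β) = -0.617131 rad; t = (α − φ) mod 2π = 3.616233 rad, q = (φ − β) mod 2π = 5.176736 rad → L = 1.3·(3.616233 + 3.235744 + 5.176736) = 1.3·12.028713 = 15.637326 m
LSR: p² = d² − 2 + 2cos(α−β) + 2d(sin α + sin β) = 4.554857; p = √p² = 2.134211; φ = atan2(−cos α − cos β, d + sin α + sin β) − atan2(−2, p) = 0.789609 rad; t = (φ − α) mod 2π = 4.073693 rad, q = (φ − β) mod 2π = 0.300291 rad → L = 1.3·(4.073693 + 2.134211 + 0.300291) = 1.3·6.508196 = 8.460654 m
RSL: p² = d² − 2 + 2cos(α−β) − 2d(sin α + sin β) = -1.102462 < 0 → infeasible
RLR: c = (6 − d² + 2cos(α−β) + 2d(sin α − sin β))/8 = -0.308755; p = 2π − arccos c = 4.398505 rad; φ = atan2(cos α − cos β, d − sin α + sin β) = -0.617131 rad; t = (α − φ + p/2) mod 2π = 5.815486 rad, q = (α − β − t + p) mod 2π = 1.092803 rad → L = 1.3·(5.815486 + 4.398505 + 1.092803) = 1.3·11.306794 = 14.698833 m
LRL: c = (6 − d² + 2cos(α−β) − 2d(sin α − sin β))/8 = 0.070245; p = 2π − arccos c = 4.782692 rad; φ = atan2(cos β − cos α, d + sin α − sin β) = 0.756787 rad; t = (φ − α + p/2) mod 2π = 0.149032 rad, q = (β − α − t + p) mod 2π = 2.123877 rad → L = 1.3·(0.149032 + 4.782692 + 2.123877) = 1.3·7.055600 = 9.172280 m
Shortest: LSR with L = 8.460654 m ≈ 8.4607 m

8.4607 m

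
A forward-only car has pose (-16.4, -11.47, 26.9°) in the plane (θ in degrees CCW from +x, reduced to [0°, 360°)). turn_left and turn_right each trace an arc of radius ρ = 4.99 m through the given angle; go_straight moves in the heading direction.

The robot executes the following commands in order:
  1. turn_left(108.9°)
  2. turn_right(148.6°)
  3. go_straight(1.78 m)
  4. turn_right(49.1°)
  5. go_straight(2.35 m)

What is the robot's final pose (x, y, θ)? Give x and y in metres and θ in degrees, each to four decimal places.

(-4.4555, 0.0178, 298.1000°)

set_pose: (x, y, θ) = (-16.4000, -11.4700, 26.9000°), ρ = 4.99
turn_left(108.9°): centre at ρ to the left, rotate +108.9° → (-15.1788, -3.4425, 135.8000°)
turn_right(148.6°): centre at ρ to the right, rotate −148.6° → (-10.5944, 5.0008, -12.8000° ≡ 347.2000°)
go_straight(1.78): x += 1.78·cos θ, y += 1.78·sin θ → (-8.8586, 4.6065, 347.2000°)
turn_right(49.1°): centre at ρ to the right, rotate −49.1° → (-5.5624, 2.0908, 298.1000°)
go_straight(2.35): x += 2.35·cos θ, y += 2.35·sin θ → (-4.4555, 0.0178, 298.1000°)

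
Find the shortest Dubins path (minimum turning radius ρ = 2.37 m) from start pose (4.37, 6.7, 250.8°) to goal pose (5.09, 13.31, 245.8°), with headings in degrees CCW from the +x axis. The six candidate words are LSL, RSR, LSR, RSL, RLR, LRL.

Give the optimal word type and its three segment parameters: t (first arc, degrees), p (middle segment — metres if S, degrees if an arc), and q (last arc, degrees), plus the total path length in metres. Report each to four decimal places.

LSL: t = 193.4738°, p = 6.4501 m, q = 161.5262°, L = 21.1344 m

Let ψ = atan2(Δy, Δx) = atan2(6.61, 0.72) = 83.7835° be the start→goal bearing.
Normalize: d = |goal − start| / ρ = 6.649098/2.37 = 2.805526, α = (θ_start − ψ) mod 360° = 167.0165° = 2.914988 rad, β = (θ_goal − ψ) mod 360° = 162.0165° = 2.827721 rad.
Common terms: sin α = 0.224671, cos α = -0.974435, sin β = 0.308743, cos β = -0.951145, cos(α−β) = 0.996195, d² = 7.870979. Work in radians in the unit-radius frame; every candidate has L = ρ·(t + p + q).
LSL: p² = 2 + d² − 2cos(α−β) + 2d(sin α − sin β) = 7.406853; p = √p² = 2.721553; φ = atan2(cos β − cos α, d + sin α − sin β) = 0.008557 rad; t = (φ − α) mod 2π = 3.376755 rad, q = (β − φ) mod 2π = 2.819164 rad → L = 2.37·(3.376755 + 2.721553 + 2.819164) = 2.37·8.917472 = 21.134409 m
RSR: p² = 2 + d² − 2cos(α−β) + 2d(sin β − sin α) = 8.350325; p = √p² = 2.889693; φ = atan2(cos α − cos β, d − sin α + sin β) = -0.008060 rad; t = (α − φ) mod 2π = 2.923047 rad, q = (φ − β) mod 2π = 3.447405 rad → L = 2.37·(2.923047 + 2.889693 + 3.447405) = 2.37·9.260145 = 21.946543 m
LSR: p² = d² − 2 + 2cos(α−β) + 2d(sin α + sin β) = 10.856383; p = √p² = 3.294903; φ = atan2(−cos α − cos β, d + sin α + sin β) − atan2(−2, p) = 1.068663 rad; t = (φ − α) mod 2π = 4.436861 rad, q = (φ − β) mod 2π = 4.524127 rad → L = 2.37·(4.436861 + 3.294903 + 4.524127) = 2.37·12.255891 = 29.046462 m
RSL: p² = d² − 2 + 2cos(α−β) − 2d(sin α + sin β) = 4.870353; p = √p² = 2.206888; φ = atan2(cos α + cos β, d − sin α − sin β) − atan2(2, p) = -1.439291 rad; t = (α − φ) mod 2π = 4.354279 rad, q = (β − φ) mod 2π = 4.267012 rad → L = 2.37·(4.354279 + 2.206888 + 4.267012) = 2.37·10.828179 = 25.662784 m
RLR: c = (6 − d² + 2cos(α−β) + 2d(sin α − sin β))/8 = -0.043791; p = 2π − arccos c = 4.668584 rad; φ = atan2(cos α − cos β, d − sin α + sin β) = -0.008060 rad; t = (α − φ + p/2) mod 2π = 5.257339 rad, q = (α − β − t + p) mod 2π = 5.781697 rad → L = 2.37·(5.257339 + 4.668584 + 5.781697) = 2.37·15.707620 = 37.227060 m
LRL: c = (6 − d² + 2cos(α−β) − 2d(sin α − sin β))/8 = 0.074143; p = 2π − arccos c = 4.786600 rad; φ = atan2(cos β − cos α, d + sin α − sin β) = 0.008557 rad; t = (φ − α + p/2) mod 2π = 5.770055 rad, q = (β − α − t + p) mod 2π = 5.212464 rad → L = 2.37·(5.770055 + 4.786600 + 5.212464) = 2.37·15.769120 = 37.372814 m
Shortest: LSL with L = 21.134409 m ≈ 21.1344 m
Convert LSL to answer units (arcs ×180/π): t = 3.376755·180/π = 193.4738°, p = ρ·p = 2.37·2.721553 = 6.4501 m, q = 2.819164·180/π = 161.5262°, L = 21.1344 m.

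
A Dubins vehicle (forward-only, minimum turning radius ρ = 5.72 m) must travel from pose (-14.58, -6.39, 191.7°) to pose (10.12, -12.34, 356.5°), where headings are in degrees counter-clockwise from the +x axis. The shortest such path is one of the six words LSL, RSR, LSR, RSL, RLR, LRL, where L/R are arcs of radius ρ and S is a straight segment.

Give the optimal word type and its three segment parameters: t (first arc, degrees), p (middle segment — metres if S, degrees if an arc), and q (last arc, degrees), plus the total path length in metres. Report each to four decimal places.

LSR: t = 182.1677°, p = 21.0629 m, q = 17.3677°, L = 40.9830 m

Let ψ = atan2(Δy, Δx) = atan2(-5.95, 24.70) = -13.5440° be the start→goal bearing.
Normalize: d = |goal − start| / ρ = 25.406544/5.72 = 4.441704, α = (θ_start − ψ) mod 360° = 205.2440° = 3.582183 rad, β = (θ_goal − ψ) mod 360° = 10.0440° = 0.175300 rad.
Common terms: sin α = -0.426474, cos α = -0.904500, sin β = 0.174404, cos β = 0.984674, cos(α−β) = -0.965016, d² = 19.728731. Work in radians in the unit-radius frame; every candidate has L = ρ·(t + p + q).
LSL: p² = 2 + d² − 2cos(α−β) + 2d(sin α − sin β) = 18.320923; p = √p² = 4.280295; φ = atan2(cos β − cos α, d + sin α − sin β) = 0.457120 rad; t = (φ − α) mod 2π = 3.158122 rad, q = (β − φ) mod 2π = 6.001366 rad → L = 5.72·(3.158122 + 4.280295 + 6.001366) = 5.72·13.439783 = 76.875557 m
RSR: p² = 2 + d² − 2cos(α−β) + 2d(sin β − sin α) = 28.996605; p = √p² = 5.384850; φ = atan2(cos α − cos β, d − sin α + sin β) = -0.358459 rad; t = (α − φ) mod 2π = 3.940642 rad, q = (φ − β) mod 2π = 5.749426 rad → L = 5.72·(3.940642 + 5.384850 + 5.749426) = 5.72·15.074918 = 86.228528 m
LSR: p² = d² − 2 + 2cos(α−β) + 2d(sin α + sin β) = 13.559460; p = √p² = 3.682317; φ = atan2(−cos α − cos β, d + sin α + sin β) − atan2(−2, p) = 0.478424 rad; t = (φ − α) mod 2π = 3.179426 rad, q = (φ − β) mod 2π = 0.303124 rad → L = 5.72·(3.179426 + 3.682317 + 0.303124) = 5.72·7.164867 = 40.983042 m
RSL: p² = d² − 2 + 2cos(α−β) − 2d(sin α + sin β) = 18.037935; p = √p² = 4.247109; φ = atan2(cos α + cos β, d − sin α − sin β) − atan2(2, p) = -0.423025 rad; t = (α − φ) mod 2π = 4.005209 rad, q = (β − φ) mod 2π = 0.598326 rad → L = 5.72·(4.005209 + 4.247109 + 0.598326) = 5.72·8.850644 = 50.625682 m
RLR: c = (6 − d² + 2cos(α−β) + 2d(sin α − sin β))/8 = -2.624576, |c| > 1 → infeasible
LRL: c = (6 − d² + 2cos(α−β) − 2d(sin α − sin β))/8 = -1.290115, |c| > 1 → infeasible
Shortest: LSR with L = 40.983042 m ≈ 40.9830 m
Convert LSR to answer units (arcs ×180/π): t = 3.179426·180/π = 182.1677°, p = ρ·p = 5.72·3.682317 = 21.0629 m, q = 0.303124·180/π = 17.3677°, L = 40.9830 m.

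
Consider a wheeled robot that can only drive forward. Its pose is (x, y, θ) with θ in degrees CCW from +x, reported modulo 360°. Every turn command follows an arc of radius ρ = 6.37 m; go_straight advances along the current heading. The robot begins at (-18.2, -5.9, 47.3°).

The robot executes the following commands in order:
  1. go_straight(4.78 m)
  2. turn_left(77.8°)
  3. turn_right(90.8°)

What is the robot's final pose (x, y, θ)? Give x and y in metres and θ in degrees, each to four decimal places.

(-12.8062, 14.5206, 34.3000°)

set_pose: (x, y, θ) = (-18.2000, -5.9000, 47.3000°), ρ = 6.37
go_straight(4.78): x += 4.78·cos θ, y += 4.78·sin θ → (-14.9584, -2.3871, 47.3000°)
turn_left(77.8°): centre at ρ to the left, rotate +77.8° → (-14.4282, 5.5956, 125.1000°)
turn_right(90.8°): centre at ρ to the right, rotate −90.8° → (-12.8062, 14.5206, 34.3000°)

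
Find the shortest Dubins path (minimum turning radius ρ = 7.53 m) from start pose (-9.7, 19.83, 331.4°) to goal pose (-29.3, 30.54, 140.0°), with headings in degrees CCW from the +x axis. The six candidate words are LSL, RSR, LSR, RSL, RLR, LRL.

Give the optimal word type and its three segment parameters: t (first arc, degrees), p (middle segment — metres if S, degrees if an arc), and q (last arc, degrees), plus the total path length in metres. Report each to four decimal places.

RSL: t = 219.6148°, p = 18.4605 m, q = 28.2148°, L = 51.0311 m

Let ψ = atan2(Δy, Δx) = atan2(10.71, -19.60) = 151.3465° be the start→goal bearing.
Normalize: d = |goal − start| / ρ = 22.335266/7.53 = 2.966171, α = (θ_start − ψ) mod 360° = 180.0535° = 3.142526 rad, β = (θ_goal − ψ) mod 360° = 348.6535° = 6.085151 rad.
Common terms: sin α = -0.000933, cos α = -1.000000, sin β = -0.196743, cos β = 0.980455, cos(α−β) = -0.980271, d² = 8.798169. Work in radians in the unit-radius frame; every candidate has L = ρ·(t + p + q).
LSL: p² = 2 + d² − 2cos(α−β) + 2d(sin α − sin β) = 13.920322; p = √p² = 3.730995; φ = atan2(cos β − cos α, d + sin α − sin β) = 0.559558 rad; t = (φ − α) mod 2π = 3.700217 rad, q = (β − φ) mod 2π = 5.525593 rad → L = 7.53·(3.700217 + 3.730995 + 5.525593) = 7.53·12.956805 = 97.564743 m
RSR: p² = 2 + d² − 2cos(α−β) + 2d(sin β − sin α) = 11.597101; p = √p² = 3.405452; φ = atan2(cos α − cos β, d − sin α + sin β) = -0.620638 rad; t = (α − φ) mod 2π = 3.763163 rad, q = (φ − β) mod 2π = 5.860582 rad → L = 7.53·(3.763163 + 3.405452 + 5.860582) = 7.53·13.029197 = 98.109854 m
LSR: p² = d² − 2 + 2cos(α−β) + 2d(sin α + sin β) = 3.664947; p = √p² = 1.914405; φ = atan2(−cos α − cos β, d + sin α + sin β) − atan2(−2, p) = 0.814321 rad; t = (φ − α) mod 2π = 3.954980 rad, q = (φ − β) mod 2π = 1.012355 rad → L = 7.53·(3.954980 + 1.914405 + 1.012355) = 7.53·6.881741 = 51.819510 m
RSL: p² = d² − 2 + 2cos(α−β) − 2d(sin α + sin β) = 6.010306; p = √p² = 2.451593; φ = atan2(cos α + cos β, d − sin α − sin β) − atan2(2, p) = -0.690476 rad; t = (α − φ) mod 2π = 3.833002 rad, q = (β − φ) mod 2π = 0.492442 rad → L = 7.53·(3.833002 + 2.451593 + 0.492442) = 7.53·6.777036 = 51.031081 m
RLR: c = (6 − d² + 2cos(α−β) + 2d(sin α − sin β))/8 = -0.449638; p = 2π − arccos c = 4.246029 rad; φ = atan2(cos α − cos β, d − sin α + sin β) = -0.620638 rad; t = (α − φ + p/2) mod 2π = 5.886178 rad, q = (α − β − t + p) mod 2π = 1.700411 rad → L = 7.53·(5.886178 + 4.246029 + 1.700411) = 7.53·11.832619 = 89.099621 m
LRL: c = (6 − d² + 2cos(α−β) − 2d(sin α − sin β))/8 = -0.740040; p = 2π − arccos c = 3.879259 rad; φ = atan2(cos β − cos α, d + sin α − sin β) = 0.559558 rad; t = (φ − α + p/2) mod 2π = 5.639847 rad, q = (β − α − t + p) mod 2π = 1.182037 rad → L = 7.53·(5.639847 + 3.879259 + 1.182037) = 7.53·10.701143 = 80.579605 m
Shortest: RSL with L = 51.031081 m ≈ 51.0311 m
Convert RSL to answer units (arcs ×180/π): t = 3.833002·180/π = 219.6148°, p = ρ·p = 7.53·2.451593 = 18.4605 m, q = 0.492442·180/π = 28.2148°, L = 51.0311 m.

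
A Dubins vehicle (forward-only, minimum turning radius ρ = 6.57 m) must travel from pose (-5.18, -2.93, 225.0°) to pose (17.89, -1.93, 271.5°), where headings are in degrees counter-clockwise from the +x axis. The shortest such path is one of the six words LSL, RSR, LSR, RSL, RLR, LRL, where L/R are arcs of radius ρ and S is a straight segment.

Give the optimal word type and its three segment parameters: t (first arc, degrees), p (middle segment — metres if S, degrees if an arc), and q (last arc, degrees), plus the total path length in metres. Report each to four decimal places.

Let ψ = atan2(Δy, Δx) = atan2(1.00, 23.07) = 2.4820° be the start→goal bearing.
Normalize: d = |goal − start| / ρ = 23.091663/6.57 = 3.514713, α = (θ_start − ψ) mod 360° = 222.5180° = 3.883672 rad, β = (θ_goal − ψ) mod 360° = 269.0180° = 4.695250 rad.
Common terms: sin α = -0.675822, cos α = -0.737065, sin β = -0.999853, cos β = -0.017138, cos(α−β) = 0.688355, d² = 12.353206. Work in radians in the unit-radius frame; every candidate has L = ρ·(t + p + q).
LSL: p² = 2 + d² − 2cos(α−β) + 2d(sin α − sin β) = 15.254252; p = √p² = 3.905669; φ = atan2(cos β − cos α, d + sin α − sin β) = 0.185389 rad; t = (φ − α) mod 2π = 2.584902 rad, q = (β − φ) mod 2π = 4.509861 rad → L = 6.57·(2.584902 + 3.905669 + 4.509861) = 6.57·11.000433 = 72.272842 m
RSR: p² = 2 + d² − 2cos(α−β) + 2d(sin β − sin α) = 10.698742; p = √p² = 3.270893; φ = atan2(cos α − cos β, d − sin α + sin β) = -0.221918 rad; t = (α − φ) mod 2π = 4.105590 rad, q = (φ − β) mod 2π = 1.366018 rad → L = 6.57·(4.105590 + 3.270893 + 1.366018) = 6.57·8.742500 = 57.438227 m
LSR: p² = d² − 2 + 2cos(α−β) + 2d(sin α + sin β) = -0.049116 < 0 → infeasible
RSL: p² = d² − 2 + 2cos(α−β) − 2d(sin α + sin β) = 23.508946; p = √p² = 4.848603; φ = atan2(cos α + cos β, d − sin α − sin β) − atan2(2, p) = -0.535525 rad; t = (α − φ) mod 2π = 4.419196 rad, q = (β − φ) mod 2π = 5.230775 rad → L = 6.57·(4.419196 + 4.848603 + 5.230775) = 6.57·14.498574 = 95.255628 m
RLR: c = (6 − d² + 2cos(α−β) + 2d(sin α − sin β))/8 = -0.337343; p = 2π − arccos c = 4.368296 rad; φ = atan2(cos α − cos β, d − sin α + sin β) = -0.221918 rad; t = (α − φ + p/2) mod 2π = 0.006552 rad, q = (α − β − t + p) mod 2π = 3.550166 rad → L = 6.57·(0.006552 + 4.368296 + 3.550166) = 6.57·7.925014 = 52.067344 m
LRL: c = (6 − d² + 2cos(α−β) − 2d(sin α − sin β))/8 = -0.906781; p = 2π − arccos c = 3.576803 rad; φ = atan2(cos β − cos α, d + sin α − sin β) = 0.185389 rad; t = (φ − α + p/2) mod 2π = 4.373304 rad, q = (β − α − t + p) mod 2π = 0.015077 rad → L = 6.57·(4.373304 + 3.576803 + 0.015077) = 6.57·7.965184 = 52.331257 m
Shortest: RLR with L = 52.067344 m ≈ 52.0673 m
Convert RLR to answer units (arcs ×180/π): t = 0.006552·180/π = 0.3754°, p = 4.368296·180/π = 250.2849°, q = 3.550166·180/π = 203.4095°, L = 52.0673 m.

RLR: t = 0.3754°, p = 250.2849°, q = 203.4095°, L = 52.0673 m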